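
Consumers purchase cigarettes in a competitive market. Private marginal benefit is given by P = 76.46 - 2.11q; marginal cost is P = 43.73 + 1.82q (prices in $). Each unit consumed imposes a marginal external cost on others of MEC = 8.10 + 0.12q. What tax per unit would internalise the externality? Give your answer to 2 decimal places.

tax = $8.83 per unit

Social marginal benefit = demand − MEC = 68.36 - 2.23q.
Set SMB = MC: 68.36 - 2.23q = 43.73 + 1.82q → q* = 6.0815.
The Pigouvian tax equals MEC at q*: 8.10 + 0.12×6.0815 = 8.8298.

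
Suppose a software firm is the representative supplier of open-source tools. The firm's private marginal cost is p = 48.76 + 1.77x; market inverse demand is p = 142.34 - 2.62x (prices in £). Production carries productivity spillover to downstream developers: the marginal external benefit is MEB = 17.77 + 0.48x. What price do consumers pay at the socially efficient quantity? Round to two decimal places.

Social marginal cost = private MC − MEB = 30.99 + 1.29x.
Set SMC = demand: 30.99 + 1.29x = 142.34 - 2.62x → x* = 28.4783.
Consumer price on the demand curve at x*: 142.34 − 2.62×28.4783 = 67.7269.

P = £67.73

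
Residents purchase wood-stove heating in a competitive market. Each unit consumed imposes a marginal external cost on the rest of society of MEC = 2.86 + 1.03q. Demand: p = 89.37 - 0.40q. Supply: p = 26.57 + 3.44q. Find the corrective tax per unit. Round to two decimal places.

Social marginal benefit = demand − MEC = 86.51 - 1.43q.
Set SMB = MC: 86.51 - 1.43q = 26.57 + 3.44q → q* = 12.3080.
The Pigouvian tax equals MEC at q*: 2.86 + 1.03×12.3080 = 15.5372.

tax = 15.54 per unit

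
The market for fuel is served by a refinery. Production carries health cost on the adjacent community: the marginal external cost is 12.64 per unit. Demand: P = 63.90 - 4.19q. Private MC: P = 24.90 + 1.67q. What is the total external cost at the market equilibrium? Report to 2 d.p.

Market equilibrium (private): 24.90 + 1.67q = 63.90 - 4.19q → q_m = 6.6553.
Total external cost = MEC × q_m = 12.64 × 6.6553 = 84.1230.

84.12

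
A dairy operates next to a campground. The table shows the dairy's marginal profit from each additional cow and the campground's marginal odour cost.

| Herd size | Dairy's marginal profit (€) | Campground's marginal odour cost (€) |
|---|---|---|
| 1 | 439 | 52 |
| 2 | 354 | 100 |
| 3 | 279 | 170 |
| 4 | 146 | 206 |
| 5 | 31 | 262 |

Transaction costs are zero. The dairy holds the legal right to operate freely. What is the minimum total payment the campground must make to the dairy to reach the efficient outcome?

€177

Left alone the dairy would choose level 5 (marginal profit stays positive).
Efficient level: k* = 3 (marginal profit ≥ marginal odour cost through 3).
The campground must at least cover the dairy's forgone profit from cutting 5→3: 146 + 31 = 177.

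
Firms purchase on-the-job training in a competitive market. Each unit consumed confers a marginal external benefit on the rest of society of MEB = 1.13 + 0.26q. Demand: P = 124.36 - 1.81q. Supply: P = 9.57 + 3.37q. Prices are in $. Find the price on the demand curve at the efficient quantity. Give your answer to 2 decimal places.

Social marginal benefit = demand + MEB = 125.49 - 1.55q.
Set SMB = MC: 125.49 - 1.55q = 9.57 + 3.37q → q* = 23.5610.
Consumer price on the demand curve at q*: 124.36 − 1.81×23.5610 = 81.7146.

P = $81.71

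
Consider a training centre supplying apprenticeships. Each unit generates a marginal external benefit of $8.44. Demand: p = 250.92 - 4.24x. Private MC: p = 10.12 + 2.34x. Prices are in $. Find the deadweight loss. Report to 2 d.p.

DWL = $5.41

Market equilibrium (private): 10.12 + 2.34x = 250.92 - 4.24x → x_m = 36.5957.
Social marginal cost = private MC − MEB = 1.68 + 2.34x.
Set SMC = demand: 1.68 + 2.34x = 250.92 - 4.24x → x* = 37.8784.
Height of the DWL triangle at x_m is demand(x_m) − SMC(x_m) = MEB(x_m) = 8.4400.
DWL = ½ × 1.2827 × 8.4400 = 5.4130.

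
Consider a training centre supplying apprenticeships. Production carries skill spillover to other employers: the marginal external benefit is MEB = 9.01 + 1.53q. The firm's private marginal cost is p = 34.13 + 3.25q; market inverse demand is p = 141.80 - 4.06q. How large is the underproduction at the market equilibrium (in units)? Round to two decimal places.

5.46 units

Market equilibrium (private): 34.13 + 3.25q = 141.80 - 4.06q → q_m = 14.7291.
Social marginal cost = private MC − MEB = 25.12 + 1.72q.
Set SMC = demand: 25.12 + 1.72q = 141.80 - 4.06q → q* = 20.1869.
Gap = |14.7291 − 20.1869| = 5.4578.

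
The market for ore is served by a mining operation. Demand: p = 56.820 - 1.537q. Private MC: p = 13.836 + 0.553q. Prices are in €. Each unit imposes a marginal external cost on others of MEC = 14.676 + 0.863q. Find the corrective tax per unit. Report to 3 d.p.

tax = €22.949 per unit

Social marginal cost = private MC + MEC = 28.512 + 1.416q.
Set SMC = demand: 28.512 + 1.416q = 56.820 - 1.537q → q* = 9.5862.
The Pigouvian tax equals MEC at q*: 14.676 + 0.863×9.5862 = 22.9489.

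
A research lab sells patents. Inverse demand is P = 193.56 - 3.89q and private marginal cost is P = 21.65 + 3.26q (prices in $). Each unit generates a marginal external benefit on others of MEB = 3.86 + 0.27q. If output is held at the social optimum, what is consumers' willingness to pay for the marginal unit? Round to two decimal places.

Social marginal cost = private MC − MEB = 17.79 + 2.99q.
Set SMC = demand: 17.79 + 2.99q = 193.56 - 3.89q → q* = 25.5480.
Consumer price on the demand curve at q*: 193.56 − 3.89×25.5480 = 94.1783.

P = $94.18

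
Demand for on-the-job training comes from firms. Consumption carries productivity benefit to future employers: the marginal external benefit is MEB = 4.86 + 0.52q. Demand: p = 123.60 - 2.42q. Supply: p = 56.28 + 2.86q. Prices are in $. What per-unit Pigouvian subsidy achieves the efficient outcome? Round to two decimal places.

subsidy = $12.75 per unit

Social marginal benefit = demand + MEB = 128.46 - 1.90q.
Set SMB = MC: 128.46 - 1.90q = 56.28 + 2.86q → q* = 15.1639.
The Pigouvian subsidy equals MEB at q*: 4.86 + 0.52×15.1639 = 12.7452.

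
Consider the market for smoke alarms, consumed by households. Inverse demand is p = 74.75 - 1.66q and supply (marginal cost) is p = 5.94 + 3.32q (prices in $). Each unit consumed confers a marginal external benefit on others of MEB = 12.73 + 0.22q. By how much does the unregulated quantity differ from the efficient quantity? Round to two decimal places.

Market equilibrium (private): 5.94 + 3.32q = 74.75 - 1.66q → q_m = 13.8173.
Social marginal benefit = demand + MEB = 87.48 - 1.44q.
Set SMB = MC: 87.48 - 1.44q = 5.94 + 3.32q → q* = 17.1303.
Gap = |13.8173 − 17.1303| = 3.3130.

3.31 units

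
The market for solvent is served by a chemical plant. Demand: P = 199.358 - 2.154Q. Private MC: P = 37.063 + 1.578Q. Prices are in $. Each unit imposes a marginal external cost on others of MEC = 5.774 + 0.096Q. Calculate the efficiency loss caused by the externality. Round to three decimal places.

Market equilibrium (private): 37.063 + 1.578Q = 199.358 - 2.154Q → Q_m = 43.4874.
Social marginal cost = private MC + MEC = 42.837 + 1.674Q.
Set SMC = demand: 42.837 + 1.674Q = 199.358 - 2.154Q → Q* = 40.8885.
The loss is the area between SMC and demand from Q* to Q_m; with linear curves that's a triangle of height MEC(Q_m).
DWL = ½ × 2.5989 × 9.9488 = 12.9280.

DWL = $12.928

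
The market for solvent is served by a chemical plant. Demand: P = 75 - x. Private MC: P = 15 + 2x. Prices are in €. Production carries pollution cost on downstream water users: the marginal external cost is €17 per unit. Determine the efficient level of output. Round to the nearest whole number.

x* = 14

Social marginal cost = private MC + MEC = 32 + 2x.
Set SMC = demand: 32 + 2x = 75 - x → x* = 14.3333.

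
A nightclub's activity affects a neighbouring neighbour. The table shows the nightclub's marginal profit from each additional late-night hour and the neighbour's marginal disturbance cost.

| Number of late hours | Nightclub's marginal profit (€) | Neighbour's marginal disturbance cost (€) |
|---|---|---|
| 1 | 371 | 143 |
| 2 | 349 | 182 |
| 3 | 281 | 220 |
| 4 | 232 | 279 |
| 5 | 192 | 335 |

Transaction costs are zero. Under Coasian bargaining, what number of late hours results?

Bargaining reaches the level where marginal profit last exceeds marginal disturbance cost.
That holds through level 3 (281 ≥ 220) but not at 4 (232 < 279).

3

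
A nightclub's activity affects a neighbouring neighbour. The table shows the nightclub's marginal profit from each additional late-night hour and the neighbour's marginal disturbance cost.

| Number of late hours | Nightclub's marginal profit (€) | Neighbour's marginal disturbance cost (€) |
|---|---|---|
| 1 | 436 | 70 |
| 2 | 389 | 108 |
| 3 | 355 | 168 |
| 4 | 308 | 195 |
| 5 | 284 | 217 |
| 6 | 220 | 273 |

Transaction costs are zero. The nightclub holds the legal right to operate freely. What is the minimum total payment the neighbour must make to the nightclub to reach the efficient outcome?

Left alone the nightclub would choose level 6 (marginal profit stays positive).
Efficient level: k* = 5 (marginal profit ≥ marginal disturbance cost through 5).
The neighbour must at least cover the nightclub's forgone profit from cutting 6→5: 220 = 220.

€220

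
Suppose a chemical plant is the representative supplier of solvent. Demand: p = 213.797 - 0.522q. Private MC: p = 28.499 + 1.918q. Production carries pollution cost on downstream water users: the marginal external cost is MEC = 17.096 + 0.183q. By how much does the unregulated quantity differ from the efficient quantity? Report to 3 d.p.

11.816 units

Market equilibrium (private): 28.499 + 1.918q = 213.797 - 0.522q → q_m = 75.9418.
Social marginal cost = private MC + MEC = 45.595 + 2.101q.
Set SMC = demand: 45.595 + 2.101q = 213.797 - 0.522q → q* = 64.1258.
Gap = |75.9418 − 64.1258| = 11.8160.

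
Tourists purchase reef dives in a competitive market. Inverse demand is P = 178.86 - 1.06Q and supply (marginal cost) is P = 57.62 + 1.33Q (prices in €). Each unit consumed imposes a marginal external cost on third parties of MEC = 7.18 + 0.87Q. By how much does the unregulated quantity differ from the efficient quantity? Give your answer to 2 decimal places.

15.74 units

Market equilibrium (private): 57.62 + 1.33Q = 178.86 - 1.06Q → Q_m = 50.7280.
Social marginal benefit = demand − MEC = 171.68 - 1.93Q.
Set SMB = MC: 171.68 - 1.93Q = 57.62 + 1.33Q → Q* = 34.9877.
Gap = |50.7280 − 34.9877| = 15.7403.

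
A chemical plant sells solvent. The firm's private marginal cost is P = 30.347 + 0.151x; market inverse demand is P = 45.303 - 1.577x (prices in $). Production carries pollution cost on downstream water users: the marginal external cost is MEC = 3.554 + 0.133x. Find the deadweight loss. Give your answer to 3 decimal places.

Market equilibrium (private): 30.347 + 0.151x = 45.303 - 1.577x → x_m = 8.6551.
Social marginal cost = private MC + MEC = 33.901 + 0.284x.
Set SMC = demand: 33.901 + 0.284x = 45.303 - 1.577x → x* = 6.1268.
Between x* and x_m the wedge SMC − demand runs linearly from 0 to MEC(x_m), so the loss is a triangle.
DWL = ½ × 2.5283 × 4.7051 = 5.9480.

DWL = $5.948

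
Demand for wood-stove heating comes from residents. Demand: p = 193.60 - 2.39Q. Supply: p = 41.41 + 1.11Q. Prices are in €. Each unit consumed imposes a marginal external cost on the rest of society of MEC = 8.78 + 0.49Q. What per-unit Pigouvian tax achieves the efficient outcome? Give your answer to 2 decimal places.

tax = €26.39 per unit

Social marginal benefit = demand − MEC = 184.82 - 2.88Q.
Set SMB = MC: 184.82 - 2.88Q = 41.41 + 1.11Q → Q* = 35.9424.
The Pigouvian tax equals MEC at Q*: 8.78 + 0.49×35.9424 = 26.3918.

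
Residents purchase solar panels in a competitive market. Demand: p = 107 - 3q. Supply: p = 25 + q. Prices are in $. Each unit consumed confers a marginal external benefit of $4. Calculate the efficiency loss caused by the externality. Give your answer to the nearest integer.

Market equilibrium (private): 25 + q = 107 - 3q → q_m = 20.5000.
Social marginal benefit = demand + MEB = 111 - 3q.
Set SMB = MC: 111 - 3q = 25 + q → q* = 21.5000.
Height of the DWL triangle at q_m is SMB(q_m) − MC(q_m) = MEB(q_m) = 4.0000.
DWL = ½ × 1.0000 × 4.0000 = 2.0000.

DWL = $2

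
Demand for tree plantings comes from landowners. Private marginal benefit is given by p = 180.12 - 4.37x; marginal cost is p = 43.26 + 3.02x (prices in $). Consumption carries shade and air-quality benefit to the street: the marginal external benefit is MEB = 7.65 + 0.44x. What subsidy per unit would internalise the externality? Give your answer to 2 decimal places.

Social marginal benefit = demand + MEB = 187.77 - 3.93x.
Set SMB = MC: 187.77 - 3.93x = 43.26 + 3.02x → x* = 20.7928.
The Pigouvian subsidy equals MEB at x*: 7.65 + 0.44×20.7928 = 16.7988.

subsidy = $16.80 per unit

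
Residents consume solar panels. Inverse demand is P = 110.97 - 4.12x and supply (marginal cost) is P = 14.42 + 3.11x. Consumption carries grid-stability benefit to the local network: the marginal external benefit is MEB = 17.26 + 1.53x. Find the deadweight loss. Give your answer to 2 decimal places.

Market equilibrium (private): 14.42 + 3.11x = 110.97 - 4.12x → x_m = 13.3541.
Social marginal benefit = demand + MEB = 128.23 - 2.59x.
Set SMB = MC: 128.23 - 2.59x = 14.42 + 3.11x → x* = 19.9667.
Height of the DWL triangle at x_m is SMB(x_m) − MC(x_m) = MEB(x_m) = 37.6917.
DWL = ½ × 6.6126 × 37.6917 = 124.6201.

DWL = 124.62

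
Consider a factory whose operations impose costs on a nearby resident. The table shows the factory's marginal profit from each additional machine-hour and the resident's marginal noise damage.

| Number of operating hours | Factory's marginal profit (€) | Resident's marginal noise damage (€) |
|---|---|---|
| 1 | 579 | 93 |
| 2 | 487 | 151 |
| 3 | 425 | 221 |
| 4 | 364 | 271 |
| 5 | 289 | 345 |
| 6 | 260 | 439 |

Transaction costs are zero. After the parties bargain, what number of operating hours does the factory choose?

Bargaining reaches the level where marginal profit last exceeds marginal noise damage.
That holds through level 4 (364 ≥ 271) but not at 5 (289 < 345).

4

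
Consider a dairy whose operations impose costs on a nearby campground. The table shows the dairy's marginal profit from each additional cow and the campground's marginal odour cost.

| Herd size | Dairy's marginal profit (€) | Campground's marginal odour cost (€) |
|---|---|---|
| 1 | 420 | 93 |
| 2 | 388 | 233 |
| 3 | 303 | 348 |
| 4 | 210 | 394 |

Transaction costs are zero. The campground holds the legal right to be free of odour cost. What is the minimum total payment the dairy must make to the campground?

Efficient level: marginal profit ≥ marginal odour cost through level 2, so k* = 2.
With the campground holding the right, the dairy must at least compensate total damage at k*: 93 + 233 = 326.

€326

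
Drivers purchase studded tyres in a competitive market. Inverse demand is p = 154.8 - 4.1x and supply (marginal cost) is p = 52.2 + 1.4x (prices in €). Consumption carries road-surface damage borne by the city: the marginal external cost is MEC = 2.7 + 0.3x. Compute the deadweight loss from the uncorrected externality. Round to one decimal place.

Market equilibrium (private): 52.2 + 1.4x = 154.8 - 4.1x → x_m = 18.6545.
Social marginal benefit = demand − MEC = 152.1 - 4.4x.
Set SMB = MC: 152.1 - 4.4x = 52.2 + 1.4x → x* = 17.2241.
The loss is the area between SMB and MC from x* to x_m; with linear curves that's a triangle of height MEC(x_m).
DWL = ½ × 1.4304 × 8.2964 = 5.9336.

DWL = €5.9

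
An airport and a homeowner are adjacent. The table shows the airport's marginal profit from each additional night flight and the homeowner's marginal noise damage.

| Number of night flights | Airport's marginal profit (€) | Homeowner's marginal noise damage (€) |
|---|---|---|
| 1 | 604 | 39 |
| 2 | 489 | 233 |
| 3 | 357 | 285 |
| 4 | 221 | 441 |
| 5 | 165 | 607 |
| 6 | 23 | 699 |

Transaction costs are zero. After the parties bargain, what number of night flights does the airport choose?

Bargaining reaches the level where marginal profit last exceeds marginal noise damage.
That holds through level 3 (357 ≥ 285) but not at 4 (221 < 441).

3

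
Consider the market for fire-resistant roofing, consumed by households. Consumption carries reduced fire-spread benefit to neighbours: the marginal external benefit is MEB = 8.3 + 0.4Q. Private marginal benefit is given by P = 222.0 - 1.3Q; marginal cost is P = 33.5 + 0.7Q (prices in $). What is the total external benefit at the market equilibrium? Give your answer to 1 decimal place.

Market equilibrium (private): 33.5 + 0.7Q = 222.0 - 1.3Q → Q_m = 94.2500.
Total external benefit = ∫₀^{Q_m} (8.3 + 0.4Q) dQ = 8.3×94.2500 + ½×0.4×94.2500² = 2558.8875.

$2558.9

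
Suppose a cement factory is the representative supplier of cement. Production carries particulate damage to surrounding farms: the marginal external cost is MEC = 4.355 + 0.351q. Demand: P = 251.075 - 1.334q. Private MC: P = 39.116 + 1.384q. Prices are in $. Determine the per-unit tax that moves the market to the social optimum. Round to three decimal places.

tax = $28.099 per unit

Social marginal cost = private MC + MEC = 43.471 + 1.735q.
Set SMC = demand: 43.471 + 1.735q = 251.075 - 1.334q → q* = 67.6455.
The Pigouvian tax equals MEC at q*: 4.355 + 0.351×67.6455 = 28.0986.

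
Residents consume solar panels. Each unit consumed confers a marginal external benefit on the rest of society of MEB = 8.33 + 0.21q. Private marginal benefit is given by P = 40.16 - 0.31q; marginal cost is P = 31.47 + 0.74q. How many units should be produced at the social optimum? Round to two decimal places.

q* = 20.26

Social marginal benefit = demand + MEB = 48.49 - 0.10q.
Set SMB = MC: 48.49 - 0.10q = 31.47 + 0.74q → q* = 20.2619.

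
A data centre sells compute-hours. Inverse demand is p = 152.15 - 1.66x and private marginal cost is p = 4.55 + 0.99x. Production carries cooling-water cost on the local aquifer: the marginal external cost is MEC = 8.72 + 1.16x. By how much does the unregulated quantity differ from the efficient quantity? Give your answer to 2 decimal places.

Market equilibrium (private): 4.55 + 0.99x = 152.15 - 1.66x → x_m = 55.6981.
Social marginal cost = private MC + MEC = 13.27 + 2.15x.
Set SMC = demand: 13.27 + 2.15x = 152.15 - 1.66x → x* = 36.4514.
Gap = |55.6981 − 36.4514| = 19.2467.

19.25 units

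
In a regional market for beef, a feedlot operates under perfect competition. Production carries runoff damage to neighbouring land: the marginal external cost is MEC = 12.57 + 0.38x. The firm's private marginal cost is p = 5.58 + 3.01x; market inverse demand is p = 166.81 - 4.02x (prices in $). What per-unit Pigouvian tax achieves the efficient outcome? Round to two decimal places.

Social marginal cost = private MC + MEC = 18.15 + 3.39x.
Set SMC = demand: 18.15 + 3.39x = 166.81 - 4.02x → x* = 20.0621.
The Pigouvian tax equals MEC at x*: 12.57 + 0.38×20.0621 = 20.1936.

tax = $20.19 per unit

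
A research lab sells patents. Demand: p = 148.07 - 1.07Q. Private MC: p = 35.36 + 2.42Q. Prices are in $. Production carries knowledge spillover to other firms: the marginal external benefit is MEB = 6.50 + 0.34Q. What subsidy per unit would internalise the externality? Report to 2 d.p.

Social marginal cost = private MC − MEB = 28.86 + 2.08Q.
Set SMC = demand: 28.86 + 2.08Q = 148.07 - 1.07Q → Q* = 37.8444.
The Pigouvian subsidy equals MEB at Q*: 6.50 + 0.34×37.8444 = 19.3671.

subsidy = $19.37 per unit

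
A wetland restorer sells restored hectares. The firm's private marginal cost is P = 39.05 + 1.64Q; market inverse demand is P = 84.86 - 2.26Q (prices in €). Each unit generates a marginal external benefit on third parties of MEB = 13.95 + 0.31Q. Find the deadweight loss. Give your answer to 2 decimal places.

Market equilibrium (private): 39.05 + 1.64Q = 84.86 - 2.26Q → Q_m = 11.7462.
Social marginal cost = private MC − MEB = 25.10 + 1.33Q.
Set SMC = demand: 25.10 + 1.33Q = 84.86 - 2.26Q → Q* = 16.6462.
The welfare-loss triangle has base |Q_m − Q*| and height MEB(Q_m) (the vertical gap between SMC and demand is zero at Q* and MEB at Q_m).
DWL = ½ × 4.9000 × 17.5913 = 43.0987.

DWL = €43.10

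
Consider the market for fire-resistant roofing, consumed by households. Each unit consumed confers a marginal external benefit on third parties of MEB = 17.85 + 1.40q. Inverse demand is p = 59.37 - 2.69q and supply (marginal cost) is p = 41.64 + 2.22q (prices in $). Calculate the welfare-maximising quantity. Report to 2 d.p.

q* = 10.14

Social marginal benefit = demand + MEB = 77.22 - 1.29q.
Set SMB = MC: 77.22 - 1.29q = 41.64 + 2.22q → q* = 10.1368.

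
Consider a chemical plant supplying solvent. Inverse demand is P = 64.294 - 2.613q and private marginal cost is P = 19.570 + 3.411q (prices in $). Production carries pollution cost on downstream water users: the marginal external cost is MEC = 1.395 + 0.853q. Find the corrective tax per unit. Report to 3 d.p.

Social marginal cost = private MC + MEC = 20.965 + 4.264q.
Set SMC = demand: 20.965 + 4.264q = 64.294 - 2.613q → q* = 6.3006.
The Pigouvian tax equals MEC at q*: 1.395 + 0.853×6.3006 = 6.7694.

tax = $6.769 per unit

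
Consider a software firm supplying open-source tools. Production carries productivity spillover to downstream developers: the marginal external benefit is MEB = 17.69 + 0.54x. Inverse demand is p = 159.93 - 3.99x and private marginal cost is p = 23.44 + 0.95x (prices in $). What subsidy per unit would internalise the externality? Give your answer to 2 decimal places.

subsidy = $36.61 per unit

Social marginal cost = private MC − MEB = 5.75 + 0.41x.
Set SMC = demand: 5.75 + 0.41x = 159.93 - 3.99x → x* = 35.0409.
The Pigouvian subsidy equals MEB at x*: 17.69 + 0.54×35.0409 = 36.6121.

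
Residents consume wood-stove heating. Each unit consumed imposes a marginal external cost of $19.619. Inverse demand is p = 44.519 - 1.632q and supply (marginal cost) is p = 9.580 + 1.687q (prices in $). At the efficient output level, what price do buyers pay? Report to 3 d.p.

P = $36.986

Social marginal benefit = demand − MEC = 24.900 - 1.632q.
Set SMB = MC: 24.900 - 1.632q = 9.580 + 1.687q → q* = 4.6158.
Consumer price on the demand curve at q*: 44.519 − 1.632×4.6158 = 36.9860.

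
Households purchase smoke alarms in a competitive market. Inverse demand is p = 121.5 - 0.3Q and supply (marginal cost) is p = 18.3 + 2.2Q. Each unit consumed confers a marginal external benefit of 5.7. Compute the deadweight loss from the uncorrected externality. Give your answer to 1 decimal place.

Market equilibrium (private): 18.3 + 2.2Q = 121.5 - 0.3Q → Q_m = 41.2800.
Social marginal benefit = demand + MEB = 127.2 - 0.3Q.
Set SMB = MC: 127.2 - 0.3Q = 18.3 + 2.2Q → Q* = 43.5600.
Between Q* and Q_m the wedge SMB − MC runs linearly from 0 to MEB(Q_m), so the loss is a triangle.
DWL = ½ × 2.2800 × 5.7000 = 6.4980.

DWL = 6.5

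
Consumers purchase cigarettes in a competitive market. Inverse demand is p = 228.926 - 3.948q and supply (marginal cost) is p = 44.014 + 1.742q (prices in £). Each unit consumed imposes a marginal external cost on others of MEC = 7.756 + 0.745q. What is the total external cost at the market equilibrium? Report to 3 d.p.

£645.450

Market equilibrium (private): 44.014 + 1.742q = 228.926 - 3.948q → q_m = 32.4977.
Total external cost = ∫₀^{q_m} (7.756 + 0.745q) dq = 7.756×32.4977 + ½×0.745×32.4977² = 645.4496.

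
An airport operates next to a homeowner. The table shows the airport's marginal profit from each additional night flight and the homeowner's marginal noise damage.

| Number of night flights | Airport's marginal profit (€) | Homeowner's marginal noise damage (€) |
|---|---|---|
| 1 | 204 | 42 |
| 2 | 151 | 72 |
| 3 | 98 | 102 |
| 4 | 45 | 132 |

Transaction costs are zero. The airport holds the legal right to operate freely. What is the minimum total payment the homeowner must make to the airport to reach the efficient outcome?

Left alone the airport would choose level 4 (marginal profit stays positive).
Efficient level: k* = 2 (marginal profit ≥ marginal noise damage through 2).
The homeowner must at least cover the airport's forgone profit from cutting 4→2: 98 + 45 = 143.

€143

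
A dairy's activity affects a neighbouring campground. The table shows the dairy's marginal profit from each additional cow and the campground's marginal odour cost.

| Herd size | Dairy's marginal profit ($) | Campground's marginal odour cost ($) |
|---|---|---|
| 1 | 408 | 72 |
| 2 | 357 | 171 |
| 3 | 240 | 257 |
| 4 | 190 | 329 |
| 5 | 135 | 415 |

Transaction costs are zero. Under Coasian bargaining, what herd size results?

Bargaining reaches the level where marginal profit last exceeds marginal odour cost.
That holds through level 2 (357 ≥ 171) but not at 3 (240 < 257).

2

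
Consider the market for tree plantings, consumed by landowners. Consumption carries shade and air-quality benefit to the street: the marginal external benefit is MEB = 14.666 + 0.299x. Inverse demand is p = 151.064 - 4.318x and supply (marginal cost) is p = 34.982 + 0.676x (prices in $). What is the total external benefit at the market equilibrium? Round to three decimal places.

Market equilibrium (private): 34.982 + 0.676x = 151.064 - 4.318x → x_m = 23.2443.
Total external benefit = ∫₀^{x_m} (14.666 + 0.299x) dx = 14.666×23.2443 + ½×0.299×23.2443² = 421.6754.

$421.675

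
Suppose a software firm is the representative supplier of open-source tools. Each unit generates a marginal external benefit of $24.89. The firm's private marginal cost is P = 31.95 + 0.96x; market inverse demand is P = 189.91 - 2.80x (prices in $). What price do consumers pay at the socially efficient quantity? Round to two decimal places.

P = $53.75

Social marginal cost = private MC − MEB = 7.06 + 0.96x.
Set SMC = demand: 7.06 + 0.96x = 189.91 - 2.80x → x* = 48.6303.
Consumer price on the demand curve at x*: 189.91 − 2.80×48.6303 = 53.7452.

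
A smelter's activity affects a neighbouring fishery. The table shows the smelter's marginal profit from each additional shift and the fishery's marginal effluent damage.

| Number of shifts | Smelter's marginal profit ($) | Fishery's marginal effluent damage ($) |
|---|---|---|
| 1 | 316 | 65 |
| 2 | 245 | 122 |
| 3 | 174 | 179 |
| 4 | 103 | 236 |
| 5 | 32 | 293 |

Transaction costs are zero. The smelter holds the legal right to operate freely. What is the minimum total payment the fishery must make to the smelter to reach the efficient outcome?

Left alone the smelter would choose level 5 (marginal profit stays positive).
Efficient level: k* = 2 (marginal profit ≥ marginal effluent damage through 2).
The fishery must at least cover the smelter's forgone profit from cutting 5→2: 174 + 103 + 32 = 309.

$309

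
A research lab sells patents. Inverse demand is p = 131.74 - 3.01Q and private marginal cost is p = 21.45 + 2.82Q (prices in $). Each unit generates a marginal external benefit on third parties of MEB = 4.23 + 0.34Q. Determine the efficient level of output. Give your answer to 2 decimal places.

Social marginal cost = private MC − MEB = 17.22 + 2.48Q.
Set SMC = demand: 17.22 + 2.48Q = 131.74 - 3.01Q → Q* = 20.8597.

Q* = 20.86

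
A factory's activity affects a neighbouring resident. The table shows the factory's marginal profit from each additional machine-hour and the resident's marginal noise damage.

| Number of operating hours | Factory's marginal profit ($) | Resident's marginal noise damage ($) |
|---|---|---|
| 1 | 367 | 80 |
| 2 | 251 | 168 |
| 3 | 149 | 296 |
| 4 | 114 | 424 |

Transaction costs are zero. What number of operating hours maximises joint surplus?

Bargaining reaches the level where marginal profit last exceeds marginal noise damage.
That holds through level 2 (251 ≥ 168) but not at 3 (149 < 296).

2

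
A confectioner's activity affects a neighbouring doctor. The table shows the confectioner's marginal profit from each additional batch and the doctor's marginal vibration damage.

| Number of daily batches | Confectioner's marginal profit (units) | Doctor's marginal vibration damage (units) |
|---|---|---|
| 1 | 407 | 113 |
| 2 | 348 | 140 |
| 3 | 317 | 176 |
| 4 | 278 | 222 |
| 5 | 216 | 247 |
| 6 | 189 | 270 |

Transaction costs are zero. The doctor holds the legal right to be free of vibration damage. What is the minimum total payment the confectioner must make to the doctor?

Efficient level: marginal profit ≥ marginal vibration damage through level 4, so k* = 4.
With the doctor holding the right, the confectioner must at least compensate total damage at k*: 113 + 140 + 176 + 222 = 651.

651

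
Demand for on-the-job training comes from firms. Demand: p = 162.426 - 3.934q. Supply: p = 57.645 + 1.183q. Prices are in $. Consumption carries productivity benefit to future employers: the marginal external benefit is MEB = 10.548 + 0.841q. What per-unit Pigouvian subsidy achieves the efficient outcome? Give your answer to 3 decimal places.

subsidy = $33.231 per unit

Social marginal benefit = demand + MEB = 172.974 - 3.093q.
Set SMB = MC: 172.974 - 3.093q = 57.645 + 1.183q → q* = 26.9712.
The Pigouvian subsidy equals MEB at q*: 10.548 + 0.841×26.9712 = 33.2308.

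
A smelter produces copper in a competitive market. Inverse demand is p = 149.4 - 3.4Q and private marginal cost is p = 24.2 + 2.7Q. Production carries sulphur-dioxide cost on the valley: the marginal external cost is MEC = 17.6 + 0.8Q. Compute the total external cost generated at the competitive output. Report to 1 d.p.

529.7

Market equilibrium (private): 24.2 + 2.7Q = 149.4 - 3.4Q → Q_m = 20.5246.
Total external cost = ∫₀^{Q_m} (17.6 + 0.8Q) dQ = 17.6×20.5246 + ½×0.8×20.5246² = 529.7366.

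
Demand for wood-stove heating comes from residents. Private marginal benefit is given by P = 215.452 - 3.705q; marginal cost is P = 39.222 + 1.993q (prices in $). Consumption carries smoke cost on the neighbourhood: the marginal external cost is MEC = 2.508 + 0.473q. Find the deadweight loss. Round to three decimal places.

Market equilibrium (private): 39.222 + 1.993q = 215.452 - 3.705q → q_m = 30.9284.
Social marginal benefit = demand − MEC = 212.944 - 4.178q.
Set SMB = MC: 212.944 - 4.178q = 39.222 + 1.993q → q* = 28.1514.
Height of the DWL triangle at q_m is MC(q_m) − SMB(q_m) = MEC(q_m) = 17.1371.
DWL = ½ × 2.7770 × 17.1371 = 23.7949.

DWL = $23.795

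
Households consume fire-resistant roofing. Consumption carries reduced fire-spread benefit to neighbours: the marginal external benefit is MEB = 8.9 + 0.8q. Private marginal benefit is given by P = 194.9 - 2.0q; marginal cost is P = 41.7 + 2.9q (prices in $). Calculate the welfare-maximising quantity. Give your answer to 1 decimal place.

q* = 39.5

Social marginal benefit = demand + MEB = 203.8 - 1.2q.
Set SMB = MC: 203.8 - 1.2q = 41.7 + 2.9q → q* = 39.5366.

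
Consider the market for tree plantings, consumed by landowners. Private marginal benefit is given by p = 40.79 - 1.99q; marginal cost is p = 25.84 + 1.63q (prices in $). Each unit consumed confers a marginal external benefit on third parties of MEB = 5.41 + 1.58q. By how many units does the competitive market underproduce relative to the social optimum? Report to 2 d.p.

Market equilibrium (private): 25.84 + 1.63q = 40.79 - 1.99q → q_m = 4.1298.
Social marginal benefit = demand + MEB = 46.20 - 0.41q.
Set SMB = MC: 46.20 - 0.41q = 25.84 + 1.63q → q* = 9.9804.
Gap = |4.1298 − 9.9804| = 5.8506.

5.85 units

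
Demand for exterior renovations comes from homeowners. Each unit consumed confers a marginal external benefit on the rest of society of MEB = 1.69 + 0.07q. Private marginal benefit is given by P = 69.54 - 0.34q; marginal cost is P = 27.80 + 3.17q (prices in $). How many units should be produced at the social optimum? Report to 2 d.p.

q* = 12.63

Social marginal benefit = demand + MEB = 71.23 - 0.27q.
Set SMB = MC: 71.23 - 0.27q = 27.80 + 3.17q → q* = 12.6250.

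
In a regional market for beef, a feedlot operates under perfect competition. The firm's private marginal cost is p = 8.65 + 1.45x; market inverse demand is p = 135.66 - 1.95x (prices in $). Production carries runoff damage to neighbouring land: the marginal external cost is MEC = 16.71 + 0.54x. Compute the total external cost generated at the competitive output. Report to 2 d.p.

Market equilibrium (private): 8.65 + 1.45x = 135.66 - 1.95x → x_m = 37.3559.
Total external cost = ∫₀^{x_m} (16.71 + 0.54x) dx = 16.71×37.3559 + ½×0.54×37.3559² = 1000.9922.

$1000.99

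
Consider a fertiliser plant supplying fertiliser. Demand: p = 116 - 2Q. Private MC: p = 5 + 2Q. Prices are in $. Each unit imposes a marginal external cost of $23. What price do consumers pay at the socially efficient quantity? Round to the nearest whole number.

Social marginal cost = private MC + MEC = 28 + 2Q.
Set SMC = demand: 28 + 2Q = 116 - 2Q → Q* = 22.0000.
Consumer price on the demand curve at Q*: 116 − 2×22.0000 = 72.0000.

P = $72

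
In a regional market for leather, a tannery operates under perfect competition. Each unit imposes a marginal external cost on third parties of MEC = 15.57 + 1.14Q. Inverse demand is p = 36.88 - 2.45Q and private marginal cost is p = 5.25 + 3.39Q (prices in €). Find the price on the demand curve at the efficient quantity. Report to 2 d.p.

P = €31.24

Social marginal cost = private MC + MEC = 20.82 + 4.53Q.
Set SMC = demand: 20.82 + 4.53Q = 36.88 - 2.45Q → Q* = 2.3009.
Consumer price on the demand curve at Q*: 36.88 − 2.45×2.3009 = 31.2428.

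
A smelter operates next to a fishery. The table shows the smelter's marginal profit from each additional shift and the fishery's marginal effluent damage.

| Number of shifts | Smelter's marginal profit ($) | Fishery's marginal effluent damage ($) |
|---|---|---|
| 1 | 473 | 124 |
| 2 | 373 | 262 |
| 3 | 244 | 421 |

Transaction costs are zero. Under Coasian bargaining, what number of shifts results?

2

Bargaining reaches the level where marginal profit last exceeds marginal effluent damage.
That holds through level 2 (373 ≥ 262) but not at 3 (244 < 421).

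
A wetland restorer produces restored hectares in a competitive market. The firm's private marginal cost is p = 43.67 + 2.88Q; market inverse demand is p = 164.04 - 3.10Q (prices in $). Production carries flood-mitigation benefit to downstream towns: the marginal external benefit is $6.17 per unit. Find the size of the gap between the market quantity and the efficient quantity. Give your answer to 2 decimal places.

Market equilibrium (private): 43.67 + 2.88Q = 164.04 - 3.10Q → Q_m = 20.1288.
Social marginal cost = private MC − MEB = 37.50 + 2.88Q.
Set SMC = demand: 37.50 + 2.88Q = 164.04 - 3.10Q → Q* = 21.1605.
Gap = |20.1288 − 21.1605| = 1.0317.

1.03 units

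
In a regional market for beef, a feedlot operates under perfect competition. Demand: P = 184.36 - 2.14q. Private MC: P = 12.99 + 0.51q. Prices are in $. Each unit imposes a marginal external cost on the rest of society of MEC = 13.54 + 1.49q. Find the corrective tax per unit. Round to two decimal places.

Social marginal cost = private MC + MEC = 26.53 + 2.00q.
Set SMC = demand: 26.53 + 2.00q = 184.36 - 2.14q → q* = 38.1232.
The Pigouvian tax equals MEC at q*: 13.54 + 1.49×38.1232 = 70.3436.

tax = $70.34 per unit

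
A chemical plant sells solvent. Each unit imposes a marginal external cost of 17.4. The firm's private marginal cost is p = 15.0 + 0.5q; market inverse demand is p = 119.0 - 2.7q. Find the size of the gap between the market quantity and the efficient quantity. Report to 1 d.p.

5.4 units

Market equilibrium (private): 15.0 + 0.5q = 119.0 - 2.7q → q_m = 32.5000.
Social marginal cost = private MC + MEC = 32.4 + 0.5q.
Set SMC = demand: 32.4 + 0.5q = 119.0 - 2.7q → q* = 27.0625.
Gap = |32.5000 − 27.0625| = 5.4375.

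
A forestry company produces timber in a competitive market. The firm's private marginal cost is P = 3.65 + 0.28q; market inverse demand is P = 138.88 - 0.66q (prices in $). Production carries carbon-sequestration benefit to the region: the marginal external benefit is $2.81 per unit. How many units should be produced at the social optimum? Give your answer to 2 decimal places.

q* = 146.85

Social marginal cost = private MC − MEB = 0.84 + 0.28q.
Set SMC = demand: 0.84 + 0.28q = 138.88 - 0.66q → q* = 146.8511.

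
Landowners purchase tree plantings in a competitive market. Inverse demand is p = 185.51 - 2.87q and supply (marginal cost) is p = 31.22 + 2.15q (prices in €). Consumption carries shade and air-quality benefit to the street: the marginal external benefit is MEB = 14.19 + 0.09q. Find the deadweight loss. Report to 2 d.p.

DWL = €29.16

Market equilibrium (private): 31.22 + 2.15q = 185.51 - 2.87q → q_m = 30.7351.
Social marginal benefit = demand + MEB = 199.70 - 2.78q.
Set SMB = MC: 199.70 - 2.78q = 31.22 + 2.15q → q* = 34.1744.
The loss is the area between SMB and MC from q* to q_m; with linear curves that's a triangle of height MEB(q_m).
DWL = ½ × 3.4393 × 16.9562 = 29.1587.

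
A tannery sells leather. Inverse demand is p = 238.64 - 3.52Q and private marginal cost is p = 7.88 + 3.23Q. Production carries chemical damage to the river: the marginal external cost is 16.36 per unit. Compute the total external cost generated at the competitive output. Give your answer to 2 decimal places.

Market equilibrium (private): 7.88 + 3.23Q = 238.64 - 3.52Q → Q_m = 34.1867.
Total external cost = MEC × Q_m = 16.36 × 34.1867 = 559.2944.

559.29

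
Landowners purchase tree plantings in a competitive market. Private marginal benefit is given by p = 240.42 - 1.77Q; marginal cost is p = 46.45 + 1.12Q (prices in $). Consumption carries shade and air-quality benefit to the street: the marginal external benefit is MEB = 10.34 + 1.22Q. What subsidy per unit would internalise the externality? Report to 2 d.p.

subsidy = $159.60 per unit

Social marginal benefit = demand + MEB = 250.76 - 0.55Q.
Set SMB = MC: 250.76 - 0.55Q = 46.45 + 1.12Q → Q* = 122.3413.
The Pigouvian subsidy equals MEB at Q*: 10.34 + 1.22×122.3413 = 159.5964.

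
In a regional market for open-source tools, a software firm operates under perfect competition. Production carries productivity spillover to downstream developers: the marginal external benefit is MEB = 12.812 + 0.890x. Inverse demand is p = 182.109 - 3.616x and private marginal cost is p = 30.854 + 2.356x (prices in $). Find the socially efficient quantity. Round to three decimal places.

x* = 32.284

Social marginal cost = private MC − MEB = 18.042 + 1.466x.
Set SMC = demand: 18.042 + 1.466x = 182.109 - 3.616x → x* = 32.2839.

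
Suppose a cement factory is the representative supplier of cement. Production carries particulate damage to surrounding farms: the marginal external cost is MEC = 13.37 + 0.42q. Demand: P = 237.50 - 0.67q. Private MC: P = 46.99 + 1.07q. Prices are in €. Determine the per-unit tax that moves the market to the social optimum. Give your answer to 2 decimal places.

Social marginal cost = private MC + MEC = 60.36 + 1.49q.
Set SMC = demand: 60.36 + 1.49q = 237.50 - 0.67q → q* = 82.0093.
The Pigouvian tax equals MEC at q*: 13.37 + 0.42×82.0093 = 47.8139.

tax = €47.81 per unit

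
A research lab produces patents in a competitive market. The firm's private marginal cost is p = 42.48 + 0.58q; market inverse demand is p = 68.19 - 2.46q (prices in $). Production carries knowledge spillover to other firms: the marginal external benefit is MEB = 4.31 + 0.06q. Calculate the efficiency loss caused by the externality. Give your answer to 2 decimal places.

DWL = $3.89

Market equilibrium (private): 42.48 + 0.58q = 68.19 - 2.46q → q_m = 8.4572.
Social marginal cost = private MC − MEB = 38.17 + 0.52q.
Set SMC = demand: 38.17 + 0.52q = 68.19 - 2.46q → q* = 10.0738.
Height of the DWL triangle at q_m is demand(q_m) − SMC(q_m) = MEB(q_m) = 4.8174.
DWL = ½ × 1.6166 × 4.8174 = 3.8939.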